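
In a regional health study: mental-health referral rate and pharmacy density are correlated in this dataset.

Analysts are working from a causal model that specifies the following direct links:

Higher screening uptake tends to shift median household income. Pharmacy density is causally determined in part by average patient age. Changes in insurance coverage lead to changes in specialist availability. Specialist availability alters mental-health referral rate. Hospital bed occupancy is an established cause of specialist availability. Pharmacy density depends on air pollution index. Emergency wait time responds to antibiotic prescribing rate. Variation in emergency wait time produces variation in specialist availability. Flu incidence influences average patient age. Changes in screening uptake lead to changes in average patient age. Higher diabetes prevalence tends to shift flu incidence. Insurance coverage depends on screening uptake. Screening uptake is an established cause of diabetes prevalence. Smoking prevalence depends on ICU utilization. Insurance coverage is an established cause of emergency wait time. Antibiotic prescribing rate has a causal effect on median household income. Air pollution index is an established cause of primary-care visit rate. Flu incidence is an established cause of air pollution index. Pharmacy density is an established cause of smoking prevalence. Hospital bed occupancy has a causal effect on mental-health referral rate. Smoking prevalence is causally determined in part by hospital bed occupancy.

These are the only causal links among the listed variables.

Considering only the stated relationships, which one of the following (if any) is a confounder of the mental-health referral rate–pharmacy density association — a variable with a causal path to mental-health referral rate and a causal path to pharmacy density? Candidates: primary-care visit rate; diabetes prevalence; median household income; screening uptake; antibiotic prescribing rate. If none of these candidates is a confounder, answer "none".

screening uptake

Screening uptake causes mental-health referral rate (screening uptake → insurance coverage → specialist availability → mental-health referral rate) and also causes pharmacy density (screening uptake → average patient age → pharmacy density); it is a common cause of both.
Each of the other candidates lacks a causal path to at least one of mental-health referral rate and pharmacy density, so they do not confound the relationship.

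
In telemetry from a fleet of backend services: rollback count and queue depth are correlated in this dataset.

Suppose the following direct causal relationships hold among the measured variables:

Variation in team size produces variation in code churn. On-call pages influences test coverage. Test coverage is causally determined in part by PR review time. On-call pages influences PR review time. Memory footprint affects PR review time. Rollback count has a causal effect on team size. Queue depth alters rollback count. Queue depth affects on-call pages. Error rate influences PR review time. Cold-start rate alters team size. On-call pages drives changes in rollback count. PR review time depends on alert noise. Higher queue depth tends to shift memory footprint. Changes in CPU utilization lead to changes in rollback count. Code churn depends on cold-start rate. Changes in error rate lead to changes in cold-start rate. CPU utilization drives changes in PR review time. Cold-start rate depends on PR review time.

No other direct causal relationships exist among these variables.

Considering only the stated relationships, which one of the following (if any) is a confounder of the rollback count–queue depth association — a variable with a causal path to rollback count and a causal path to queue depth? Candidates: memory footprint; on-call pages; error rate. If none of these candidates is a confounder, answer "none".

none

None of the listed candidates has causal paths to both rollback count and queue depth in the stated relationships, so none is a common cause.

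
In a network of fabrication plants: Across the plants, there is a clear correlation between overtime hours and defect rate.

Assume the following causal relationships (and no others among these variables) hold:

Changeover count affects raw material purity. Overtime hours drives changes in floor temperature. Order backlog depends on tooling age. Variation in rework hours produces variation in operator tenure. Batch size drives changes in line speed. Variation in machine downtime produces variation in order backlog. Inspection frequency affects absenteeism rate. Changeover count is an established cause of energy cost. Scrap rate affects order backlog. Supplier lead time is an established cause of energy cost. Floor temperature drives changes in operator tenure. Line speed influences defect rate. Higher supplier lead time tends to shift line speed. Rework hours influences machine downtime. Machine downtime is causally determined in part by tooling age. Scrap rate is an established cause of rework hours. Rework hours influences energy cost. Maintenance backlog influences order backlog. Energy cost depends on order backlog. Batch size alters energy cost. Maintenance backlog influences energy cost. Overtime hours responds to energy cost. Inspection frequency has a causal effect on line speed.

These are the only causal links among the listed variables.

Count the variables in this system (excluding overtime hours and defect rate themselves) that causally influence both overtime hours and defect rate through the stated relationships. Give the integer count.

The common causes are: batch size (to overtime hours via batch size → energy cost → overtime hours; to defect rate via batch size → line speed → defect rate); supplier lead time (to overtime hours via supplier lead time → energy cost → overtime hours; to defect rate via supplier lead time → line speed → defect rate).
Every other variable lacks a causal path to at least one of overtime hours and defect rate.

2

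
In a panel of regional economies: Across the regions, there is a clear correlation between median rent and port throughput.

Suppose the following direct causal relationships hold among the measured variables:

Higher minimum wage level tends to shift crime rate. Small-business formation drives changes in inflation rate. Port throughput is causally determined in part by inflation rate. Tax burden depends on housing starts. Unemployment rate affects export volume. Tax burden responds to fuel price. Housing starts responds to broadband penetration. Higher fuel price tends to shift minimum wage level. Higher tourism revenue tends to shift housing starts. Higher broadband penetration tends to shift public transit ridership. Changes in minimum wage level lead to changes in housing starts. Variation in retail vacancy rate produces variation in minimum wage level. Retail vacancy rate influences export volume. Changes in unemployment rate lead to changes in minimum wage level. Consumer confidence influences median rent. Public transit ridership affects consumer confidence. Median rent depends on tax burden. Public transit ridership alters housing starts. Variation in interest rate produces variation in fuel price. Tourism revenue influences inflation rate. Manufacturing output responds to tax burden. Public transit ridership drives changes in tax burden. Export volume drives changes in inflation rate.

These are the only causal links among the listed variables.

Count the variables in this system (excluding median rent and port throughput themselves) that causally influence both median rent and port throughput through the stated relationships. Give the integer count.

The common causes are: retail vacancy rate (to median rent via retail vacancy rate → minimum wage level → housing starts → tax burden → median rent; to port throughput via retail vacancy rate → export volume → inflation rate → port throughput); tourism revenue (to median rent via tourism revenue → housing starts → tax burden → median rent; to port throughput via tourism revenue → inflation rate → port throughput); unemployment rate (to median rent via unemployment rate → minimum wage level → housing starts → tax burden → median rent; to port throughput via unemployment rate → export volume → inflation rate → port throughput).
Every other variable lacks a causal path to at least one of median rent and port throughput.

3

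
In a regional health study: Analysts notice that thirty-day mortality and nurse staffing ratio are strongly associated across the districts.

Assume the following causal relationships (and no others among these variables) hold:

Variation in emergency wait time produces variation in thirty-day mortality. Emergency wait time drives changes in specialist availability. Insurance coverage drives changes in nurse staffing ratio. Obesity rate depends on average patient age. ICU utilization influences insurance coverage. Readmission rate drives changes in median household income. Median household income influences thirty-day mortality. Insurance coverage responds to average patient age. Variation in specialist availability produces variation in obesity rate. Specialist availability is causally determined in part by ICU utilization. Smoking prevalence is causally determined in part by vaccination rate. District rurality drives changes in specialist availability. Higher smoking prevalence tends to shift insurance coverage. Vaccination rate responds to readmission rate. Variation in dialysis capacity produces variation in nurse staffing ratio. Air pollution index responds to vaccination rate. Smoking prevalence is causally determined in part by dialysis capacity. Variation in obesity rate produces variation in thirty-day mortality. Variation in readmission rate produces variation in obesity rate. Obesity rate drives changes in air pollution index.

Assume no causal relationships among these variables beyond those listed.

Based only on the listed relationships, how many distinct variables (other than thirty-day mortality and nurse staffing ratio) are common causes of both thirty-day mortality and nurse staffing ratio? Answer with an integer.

The common causes are: ICU utilization (to thirty-day mortality via ICU utilization → specialist availability → obesity rate → thirty-day mortality; to nurse staffing ratio via ICU utilization → insurance coverage → nurse staffing ratio); average patient age (to thirty-day mortality via average patient age → obesity rate → thirty-day mortality; to nurse staffing ratio via average patient age → insurance coverage → nurse staffing ratio); readmission rate (to thirty-day mortality via readmission rate → obesity rate → thirty-day mortality; to nurse staffing ratio via readmission rate → vaccination rate → smoking prevalence → insurance coverage → nurse staffing ratio).
Every other variable lacks a causal path to at least one of thirty-day mortality and nurse staffing ratio.

3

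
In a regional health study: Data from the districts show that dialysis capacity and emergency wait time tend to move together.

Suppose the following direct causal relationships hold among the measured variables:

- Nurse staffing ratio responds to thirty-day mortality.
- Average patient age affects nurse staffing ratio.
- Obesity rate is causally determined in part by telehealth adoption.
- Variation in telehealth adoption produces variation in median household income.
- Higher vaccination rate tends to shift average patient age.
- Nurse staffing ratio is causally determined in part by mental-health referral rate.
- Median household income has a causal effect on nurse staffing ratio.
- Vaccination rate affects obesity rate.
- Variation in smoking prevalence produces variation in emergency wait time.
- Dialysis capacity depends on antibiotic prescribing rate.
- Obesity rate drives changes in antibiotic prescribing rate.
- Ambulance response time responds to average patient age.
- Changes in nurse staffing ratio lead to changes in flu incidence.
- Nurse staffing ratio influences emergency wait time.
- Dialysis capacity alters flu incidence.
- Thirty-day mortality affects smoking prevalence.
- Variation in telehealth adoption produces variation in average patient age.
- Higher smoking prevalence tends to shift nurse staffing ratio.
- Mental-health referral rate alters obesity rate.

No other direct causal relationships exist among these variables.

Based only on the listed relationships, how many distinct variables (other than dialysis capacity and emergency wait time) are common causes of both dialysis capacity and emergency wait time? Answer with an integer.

The common causes are: mental-health referral rate (to dialysis capacity via mental-health referral rate → obesity rate → antibiotic prescribing rate → dialysis capacity; to emergency wait time via mental-health referral rate → nurse staffing ratio → emergency wait time); telehealth adoption (to dialysis capacity via telehealth adoption → obesity rate → antibiotic prescribing rate → dialysis capacity; to emergency wait time via telehealth adoption → average patient age → nurse staffing ratio → emergency wait time); vaccination rate (to dialysis capacity via vaccination rate → obesity rate → antibiotic prescribing rate → dialysis capacity; to emergency wait time via vaccination rate → average patient age → nurse staffing ratio → emergency wait time).
Every other variable lacks a causal path to at least one of dialysis capacity and emergency wait time.

3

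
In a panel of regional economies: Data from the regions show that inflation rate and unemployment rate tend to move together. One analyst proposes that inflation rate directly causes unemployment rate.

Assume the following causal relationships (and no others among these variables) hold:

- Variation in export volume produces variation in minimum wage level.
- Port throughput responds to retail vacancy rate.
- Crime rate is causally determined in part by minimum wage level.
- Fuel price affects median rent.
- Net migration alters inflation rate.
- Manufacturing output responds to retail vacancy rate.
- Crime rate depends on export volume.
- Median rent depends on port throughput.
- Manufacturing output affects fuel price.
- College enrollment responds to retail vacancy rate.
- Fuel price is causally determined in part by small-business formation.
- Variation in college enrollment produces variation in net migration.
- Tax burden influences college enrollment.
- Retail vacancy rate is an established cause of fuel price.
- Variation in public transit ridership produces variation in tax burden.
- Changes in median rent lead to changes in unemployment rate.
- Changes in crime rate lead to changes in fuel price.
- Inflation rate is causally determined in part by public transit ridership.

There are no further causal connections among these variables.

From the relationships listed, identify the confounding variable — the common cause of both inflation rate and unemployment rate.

retail vacancy rate

Retail vacancy rate has a causal path to inflation rate (retail vacancy rate → college enrollment → net migration → inflation rate) and a separate causal path to unemployment rate (retail vacancy rate → fuel price → median rent → unemployment rate), so it is a common cause of both.
No stated relationship gives inflation rate a causal route to unemployment rate, so the correlation is explained by the shared upstream cause rather than a direct effect.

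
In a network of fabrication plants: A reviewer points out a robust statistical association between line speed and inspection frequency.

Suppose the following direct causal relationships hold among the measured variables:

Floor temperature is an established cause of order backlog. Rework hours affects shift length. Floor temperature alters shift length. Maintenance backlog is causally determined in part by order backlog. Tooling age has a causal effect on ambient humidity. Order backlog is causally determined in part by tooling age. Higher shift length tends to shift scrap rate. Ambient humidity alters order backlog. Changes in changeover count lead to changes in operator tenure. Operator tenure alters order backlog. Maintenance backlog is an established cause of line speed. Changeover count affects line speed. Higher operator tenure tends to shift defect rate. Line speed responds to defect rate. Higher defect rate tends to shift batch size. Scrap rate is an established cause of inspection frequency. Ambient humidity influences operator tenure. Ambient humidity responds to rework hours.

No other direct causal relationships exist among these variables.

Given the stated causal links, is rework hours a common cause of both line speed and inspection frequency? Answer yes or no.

Rework hours has a causal path to line speed (rework hours → ambient humidity → order backlog → maintenance backlog → line speed) and to inspection frequency (rework hours → shift length → scrap rate → inspection frequency), so it is a common cause of both — a confounder.

yes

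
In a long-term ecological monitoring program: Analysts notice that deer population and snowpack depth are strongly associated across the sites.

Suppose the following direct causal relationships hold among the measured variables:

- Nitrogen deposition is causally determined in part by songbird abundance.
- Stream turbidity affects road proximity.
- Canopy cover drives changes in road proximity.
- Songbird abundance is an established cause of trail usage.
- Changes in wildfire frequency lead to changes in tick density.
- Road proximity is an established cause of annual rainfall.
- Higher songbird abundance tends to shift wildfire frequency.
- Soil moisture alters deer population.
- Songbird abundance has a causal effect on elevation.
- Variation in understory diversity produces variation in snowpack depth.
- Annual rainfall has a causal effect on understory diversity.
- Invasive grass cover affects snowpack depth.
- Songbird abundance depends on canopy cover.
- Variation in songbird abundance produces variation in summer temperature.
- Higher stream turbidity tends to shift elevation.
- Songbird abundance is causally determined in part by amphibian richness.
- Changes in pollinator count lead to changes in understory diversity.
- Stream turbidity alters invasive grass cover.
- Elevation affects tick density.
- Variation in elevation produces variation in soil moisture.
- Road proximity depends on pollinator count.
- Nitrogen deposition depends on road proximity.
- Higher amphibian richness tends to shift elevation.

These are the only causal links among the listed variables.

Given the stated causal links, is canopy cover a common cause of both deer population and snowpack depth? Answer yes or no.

Canopy cover has a causal path to deer population (canopy cover → songbird abundance → elevation → soil moisture → deer population) and to snowpack depth (canopy cover → road proximity → annual rainfall → understory diversity → snowpack depth), so it is a common cause of both — a confounder.

yes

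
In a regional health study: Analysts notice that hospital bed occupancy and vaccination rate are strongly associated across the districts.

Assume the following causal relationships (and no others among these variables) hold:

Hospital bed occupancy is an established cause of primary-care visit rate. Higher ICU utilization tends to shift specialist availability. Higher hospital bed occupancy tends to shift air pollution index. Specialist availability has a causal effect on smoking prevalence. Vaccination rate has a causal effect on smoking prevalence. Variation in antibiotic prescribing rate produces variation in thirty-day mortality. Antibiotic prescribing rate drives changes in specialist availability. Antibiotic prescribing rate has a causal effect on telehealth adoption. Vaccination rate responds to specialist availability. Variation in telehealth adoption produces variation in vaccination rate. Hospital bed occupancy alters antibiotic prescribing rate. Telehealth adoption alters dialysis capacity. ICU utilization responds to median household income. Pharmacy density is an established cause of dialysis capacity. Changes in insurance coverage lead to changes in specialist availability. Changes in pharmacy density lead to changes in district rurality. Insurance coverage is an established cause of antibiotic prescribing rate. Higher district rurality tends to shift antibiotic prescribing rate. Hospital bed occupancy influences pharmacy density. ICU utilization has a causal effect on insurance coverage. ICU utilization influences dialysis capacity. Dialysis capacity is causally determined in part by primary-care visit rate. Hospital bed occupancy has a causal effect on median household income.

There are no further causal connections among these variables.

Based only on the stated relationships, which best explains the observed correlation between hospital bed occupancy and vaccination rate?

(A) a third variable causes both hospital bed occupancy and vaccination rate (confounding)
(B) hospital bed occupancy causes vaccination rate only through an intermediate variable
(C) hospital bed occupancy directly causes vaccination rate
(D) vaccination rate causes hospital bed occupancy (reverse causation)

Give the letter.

Hospital bed occupancy reaches vaccination rate through hospital bed occupancy → antibiotic prescribing rate → telehealth adoption → vaccination rate — an indirect causal chain with no direct hospital bed occupancy → vaccination rate link. No variable causes both hospital bed occupancy and vaccination rate, so confounding is ruled out; the effect is mediated.

B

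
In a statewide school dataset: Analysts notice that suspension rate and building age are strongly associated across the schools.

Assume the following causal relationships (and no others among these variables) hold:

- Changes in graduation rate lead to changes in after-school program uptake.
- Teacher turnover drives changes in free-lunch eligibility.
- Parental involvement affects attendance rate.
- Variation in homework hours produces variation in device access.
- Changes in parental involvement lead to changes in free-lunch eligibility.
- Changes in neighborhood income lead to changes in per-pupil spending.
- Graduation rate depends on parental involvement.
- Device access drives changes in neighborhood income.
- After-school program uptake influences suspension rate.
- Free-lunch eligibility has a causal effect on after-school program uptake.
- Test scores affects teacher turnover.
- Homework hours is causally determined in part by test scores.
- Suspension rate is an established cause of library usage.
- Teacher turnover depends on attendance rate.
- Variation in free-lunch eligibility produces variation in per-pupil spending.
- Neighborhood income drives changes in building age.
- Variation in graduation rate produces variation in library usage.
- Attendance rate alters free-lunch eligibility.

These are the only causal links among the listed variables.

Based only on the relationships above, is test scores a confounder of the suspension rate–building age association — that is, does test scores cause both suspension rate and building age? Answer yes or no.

Test scores has a causal path to suspension rate (test scores → teacher turnover → free-lunch eligibility → after-school program uptake → suspension rate) and to building age (test scores → homework hours → device access → neighborhood income → building age), so it is a common cause of both — a confounder.

yes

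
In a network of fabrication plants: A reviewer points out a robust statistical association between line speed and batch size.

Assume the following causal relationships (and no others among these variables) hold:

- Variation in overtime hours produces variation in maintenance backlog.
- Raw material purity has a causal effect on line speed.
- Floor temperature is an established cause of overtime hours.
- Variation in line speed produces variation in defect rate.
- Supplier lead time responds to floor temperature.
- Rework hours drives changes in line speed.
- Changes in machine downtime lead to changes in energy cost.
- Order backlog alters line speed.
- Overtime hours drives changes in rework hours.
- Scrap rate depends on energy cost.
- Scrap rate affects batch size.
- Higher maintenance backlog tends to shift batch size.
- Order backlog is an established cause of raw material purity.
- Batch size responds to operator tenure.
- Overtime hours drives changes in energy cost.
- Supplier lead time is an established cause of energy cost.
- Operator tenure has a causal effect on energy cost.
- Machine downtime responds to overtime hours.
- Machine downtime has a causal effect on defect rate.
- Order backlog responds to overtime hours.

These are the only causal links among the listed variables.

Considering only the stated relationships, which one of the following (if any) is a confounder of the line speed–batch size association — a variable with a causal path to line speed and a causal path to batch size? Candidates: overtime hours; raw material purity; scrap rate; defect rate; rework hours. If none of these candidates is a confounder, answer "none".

overtime hours

Overtime hours causes line speed (overtime hours → rework hours → line speed) and also causes batch size (overtime hours → maintenance backlog → batch size); it is a common cause of both.
Each of the other candidates lacks a causal path to at least one of line speed and batch size, so they do not confound the relationship.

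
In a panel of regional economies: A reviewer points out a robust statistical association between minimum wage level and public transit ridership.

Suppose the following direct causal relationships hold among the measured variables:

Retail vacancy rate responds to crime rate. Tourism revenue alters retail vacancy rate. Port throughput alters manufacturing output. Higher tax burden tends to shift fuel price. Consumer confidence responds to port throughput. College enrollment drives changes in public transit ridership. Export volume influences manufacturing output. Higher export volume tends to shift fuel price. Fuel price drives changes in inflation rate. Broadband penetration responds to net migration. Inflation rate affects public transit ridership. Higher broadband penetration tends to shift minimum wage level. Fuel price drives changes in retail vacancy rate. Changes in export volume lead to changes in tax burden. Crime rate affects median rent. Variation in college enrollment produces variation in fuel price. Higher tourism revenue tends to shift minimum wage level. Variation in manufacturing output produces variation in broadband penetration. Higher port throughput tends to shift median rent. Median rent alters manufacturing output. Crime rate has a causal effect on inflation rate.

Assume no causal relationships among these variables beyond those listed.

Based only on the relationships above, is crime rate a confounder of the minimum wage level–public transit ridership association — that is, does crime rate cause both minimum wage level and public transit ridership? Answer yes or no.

yes

Crime rate has a causal path to minimum wage level (crime rate → median rent → manufacturing output → broadband penetration → minimum wage level) and to public transit ridership (crime rate → inflation rate → public transit ridership), so it is a common cause of both — a confounder.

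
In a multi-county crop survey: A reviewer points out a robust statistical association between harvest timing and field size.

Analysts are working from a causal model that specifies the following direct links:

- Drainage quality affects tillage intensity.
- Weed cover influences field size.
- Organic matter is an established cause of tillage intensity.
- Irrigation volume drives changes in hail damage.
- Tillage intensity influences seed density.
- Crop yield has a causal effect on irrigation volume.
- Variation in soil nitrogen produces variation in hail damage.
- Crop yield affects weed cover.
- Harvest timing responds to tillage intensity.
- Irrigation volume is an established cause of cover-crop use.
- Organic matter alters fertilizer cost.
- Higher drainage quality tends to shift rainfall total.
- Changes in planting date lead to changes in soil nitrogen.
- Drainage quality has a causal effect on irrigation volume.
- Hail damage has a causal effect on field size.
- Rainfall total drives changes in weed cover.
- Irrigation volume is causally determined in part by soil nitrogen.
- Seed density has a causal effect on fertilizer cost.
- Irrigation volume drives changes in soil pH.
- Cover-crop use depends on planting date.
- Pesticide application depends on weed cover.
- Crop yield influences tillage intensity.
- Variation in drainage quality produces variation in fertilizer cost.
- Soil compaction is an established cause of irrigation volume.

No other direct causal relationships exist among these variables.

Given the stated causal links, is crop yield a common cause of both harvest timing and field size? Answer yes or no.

yes

Crop yield has a causal path to harvest timing (crop yield → tillage intensity → harvest timing) and to field size (crop yield → weed cover → field size), so it is a common cause of both — a confounder.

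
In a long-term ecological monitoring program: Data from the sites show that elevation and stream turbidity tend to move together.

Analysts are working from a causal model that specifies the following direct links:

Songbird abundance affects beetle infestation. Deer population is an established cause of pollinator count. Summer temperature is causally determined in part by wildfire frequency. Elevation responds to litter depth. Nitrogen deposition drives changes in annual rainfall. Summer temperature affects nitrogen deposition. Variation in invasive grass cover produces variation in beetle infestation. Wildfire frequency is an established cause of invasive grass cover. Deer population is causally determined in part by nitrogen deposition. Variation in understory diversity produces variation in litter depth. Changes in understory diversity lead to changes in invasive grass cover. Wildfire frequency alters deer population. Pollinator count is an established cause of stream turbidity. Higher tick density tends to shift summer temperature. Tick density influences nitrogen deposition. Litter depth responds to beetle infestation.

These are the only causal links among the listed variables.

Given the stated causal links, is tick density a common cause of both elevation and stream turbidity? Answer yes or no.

no

Tick density has no stated causal path to elevation. A confounder must cause both variables, so tick density does not qualify.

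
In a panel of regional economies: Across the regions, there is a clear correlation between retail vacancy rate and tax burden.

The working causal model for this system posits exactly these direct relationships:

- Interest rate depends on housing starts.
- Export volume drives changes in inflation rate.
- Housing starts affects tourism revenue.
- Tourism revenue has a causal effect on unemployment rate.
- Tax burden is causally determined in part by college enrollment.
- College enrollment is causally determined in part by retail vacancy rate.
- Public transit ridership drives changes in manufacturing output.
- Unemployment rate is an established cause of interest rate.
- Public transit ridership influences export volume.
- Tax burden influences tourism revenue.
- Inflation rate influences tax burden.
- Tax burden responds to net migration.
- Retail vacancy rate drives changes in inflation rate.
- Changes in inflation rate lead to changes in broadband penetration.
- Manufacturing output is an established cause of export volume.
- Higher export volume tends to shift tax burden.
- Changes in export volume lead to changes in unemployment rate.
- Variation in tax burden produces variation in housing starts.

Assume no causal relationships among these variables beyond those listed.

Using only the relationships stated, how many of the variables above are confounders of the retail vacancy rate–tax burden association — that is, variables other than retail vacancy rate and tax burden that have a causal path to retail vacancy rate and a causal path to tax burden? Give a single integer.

No listed variable has a causal path to both retail vacancy rate and tax burden, so there are no common causes.

0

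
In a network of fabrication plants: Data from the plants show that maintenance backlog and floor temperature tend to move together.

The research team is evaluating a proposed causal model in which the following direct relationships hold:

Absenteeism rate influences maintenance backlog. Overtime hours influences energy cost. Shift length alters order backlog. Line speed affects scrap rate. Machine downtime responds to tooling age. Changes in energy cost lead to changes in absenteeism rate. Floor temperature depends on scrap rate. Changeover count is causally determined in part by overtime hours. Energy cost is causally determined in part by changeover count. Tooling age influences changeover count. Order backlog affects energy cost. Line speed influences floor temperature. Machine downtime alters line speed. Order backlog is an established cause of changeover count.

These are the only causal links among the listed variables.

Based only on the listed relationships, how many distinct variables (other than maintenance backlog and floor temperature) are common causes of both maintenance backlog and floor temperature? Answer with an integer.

1

The common causes are: tooling age (to maintenance backlog via tooling age → changeover count → energy cost → absenteeism rate → maintenance backlog; to floor temperature via tooling age → machine downtime → line speed → floor temperature).
Every other variable lacks a causal path to at least one of maintenance backlog and floor temperature.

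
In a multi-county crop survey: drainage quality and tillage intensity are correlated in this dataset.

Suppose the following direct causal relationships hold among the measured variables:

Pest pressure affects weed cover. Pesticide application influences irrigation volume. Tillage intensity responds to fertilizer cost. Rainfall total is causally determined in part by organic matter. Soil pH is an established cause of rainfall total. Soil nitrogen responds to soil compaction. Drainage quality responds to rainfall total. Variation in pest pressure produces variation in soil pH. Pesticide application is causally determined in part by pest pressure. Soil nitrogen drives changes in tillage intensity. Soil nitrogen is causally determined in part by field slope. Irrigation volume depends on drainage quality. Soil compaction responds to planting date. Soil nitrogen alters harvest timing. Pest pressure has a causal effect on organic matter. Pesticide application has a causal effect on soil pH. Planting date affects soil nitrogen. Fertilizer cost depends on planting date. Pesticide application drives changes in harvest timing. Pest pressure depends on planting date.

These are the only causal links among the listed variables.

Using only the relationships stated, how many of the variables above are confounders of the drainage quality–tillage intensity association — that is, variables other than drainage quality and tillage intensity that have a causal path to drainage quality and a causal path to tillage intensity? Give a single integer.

The common causes are: planting date (to drainage quality via planting date → pest pressure → organic matter → rainfall total → drainage quality; to tillage intensity via planting date → fertilizer cost → tillage intensity).
Every other variable lacks a causal path to at least one of drainage quality and tillage intensity.

1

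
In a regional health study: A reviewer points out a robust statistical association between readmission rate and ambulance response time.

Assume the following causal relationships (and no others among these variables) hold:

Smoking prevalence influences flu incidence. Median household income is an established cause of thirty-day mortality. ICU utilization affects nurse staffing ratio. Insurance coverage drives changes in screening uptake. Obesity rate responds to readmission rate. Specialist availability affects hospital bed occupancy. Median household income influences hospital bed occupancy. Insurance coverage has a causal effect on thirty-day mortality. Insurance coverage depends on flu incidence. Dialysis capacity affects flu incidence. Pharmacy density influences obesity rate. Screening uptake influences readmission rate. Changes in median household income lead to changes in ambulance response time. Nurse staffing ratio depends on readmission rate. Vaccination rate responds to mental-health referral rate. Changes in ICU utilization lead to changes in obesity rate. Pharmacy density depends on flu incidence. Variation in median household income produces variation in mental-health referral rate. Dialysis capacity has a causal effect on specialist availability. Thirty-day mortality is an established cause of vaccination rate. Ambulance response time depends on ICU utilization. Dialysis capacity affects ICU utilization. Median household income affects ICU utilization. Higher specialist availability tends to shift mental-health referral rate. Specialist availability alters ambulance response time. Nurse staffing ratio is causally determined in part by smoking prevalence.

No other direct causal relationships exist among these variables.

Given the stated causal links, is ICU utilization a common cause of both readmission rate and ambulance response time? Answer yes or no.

no

ICU utilization has no stated causal path to readmission rate. A confounder must cause both variables, so ICU utilization does not qualify.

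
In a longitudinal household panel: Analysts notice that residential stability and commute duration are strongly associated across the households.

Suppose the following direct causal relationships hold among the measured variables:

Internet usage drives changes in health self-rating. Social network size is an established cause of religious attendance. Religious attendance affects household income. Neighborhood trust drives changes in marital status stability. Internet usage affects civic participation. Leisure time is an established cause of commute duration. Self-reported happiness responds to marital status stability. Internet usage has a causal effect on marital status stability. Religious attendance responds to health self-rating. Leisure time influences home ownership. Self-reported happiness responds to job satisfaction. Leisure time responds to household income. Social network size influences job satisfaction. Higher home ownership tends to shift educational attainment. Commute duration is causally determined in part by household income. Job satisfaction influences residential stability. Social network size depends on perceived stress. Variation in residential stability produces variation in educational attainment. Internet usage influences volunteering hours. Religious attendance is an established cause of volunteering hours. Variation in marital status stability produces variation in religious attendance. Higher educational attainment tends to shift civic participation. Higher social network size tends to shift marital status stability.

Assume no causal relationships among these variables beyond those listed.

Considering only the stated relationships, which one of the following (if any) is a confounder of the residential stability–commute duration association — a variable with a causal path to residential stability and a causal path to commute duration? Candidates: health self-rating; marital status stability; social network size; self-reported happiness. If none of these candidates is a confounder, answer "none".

social network size

Social network size causes residential stability (social network size → job satisfaction → residential stability) and also causes commute duration (social network size → religious attendance → household income → commute duration); it is a common cause of both.
Each of the other candidates lacks a causal path to at least one of residential stability and commute duration, so they do not confound the relationship.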